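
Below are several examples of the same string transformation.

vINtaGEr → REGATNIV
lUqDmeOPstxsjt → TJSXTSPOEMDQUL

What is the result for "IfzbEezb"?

The pattern: reverse the string, then convert every letter to uppercase.
Working it through for "IfzbEezb": intermediate "bzeEbzfI", final "BZEEBZFI".
(Check on "vINtaGEr": → "rEGatNIv" → "REGATNIV" ✓)

BZEEBZFI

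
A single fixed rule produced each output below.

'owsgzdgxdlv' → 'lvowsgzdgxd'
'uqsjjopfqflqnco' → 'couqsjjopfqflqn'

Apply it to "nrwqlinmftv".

tvnrwqlinmf

Each output is the input with this applied: move the last 2 characters to the front (rotate right by 2).
So "nrwqlinmftv" becomes "tvnrwqlinmf".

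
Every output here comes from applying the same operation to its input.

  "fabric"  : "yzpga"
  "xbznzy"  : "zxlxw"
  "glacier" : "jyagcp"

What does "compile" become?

The pattern: delete the first character, then shift every letter 2 places backward in the alphabet (wrapping around).
"compile" → "ompile" → "mkngjc".

mkngjc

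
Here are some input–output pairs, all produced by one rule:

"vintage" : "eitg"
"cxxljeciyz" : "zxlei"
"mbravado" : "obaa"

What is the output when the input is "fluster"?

rlse

Rule — move the last character to the front, then keep every other character starting from the first (positions 1st, 3rd, 5th, ...).
For "fluster", step one produces "rfluste"; step two turns that into "rlse".
(Check on "vintage": → "evintag" → "eitg" ✓)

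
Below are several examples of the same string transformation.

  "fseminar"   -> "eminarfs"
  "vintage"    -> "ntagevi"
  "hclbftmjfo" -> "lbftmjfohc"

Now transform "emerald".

The pattern: move the first 2 characters to the end (rotate left by 2).
Doing the same to "emerald": "eraldem".

eraldem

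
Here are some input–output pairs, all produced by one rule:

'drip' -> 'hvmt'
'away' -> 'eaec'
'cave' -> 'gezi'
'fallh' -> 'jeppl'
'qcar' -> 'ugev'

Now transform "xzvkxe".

Looking at the pairs, the operation is to shift every letter 4 places forward in the alphabet (wrapping around).
"xzvkxe" → "bdzobi".

bdzobi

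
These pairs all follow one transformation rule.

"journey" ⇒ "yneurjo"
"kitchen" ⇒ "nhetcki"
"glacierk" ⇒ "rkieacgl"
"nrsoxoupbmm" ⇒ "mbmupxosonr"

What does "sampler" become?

Looking at the pairs, the operation is to swap each adjacent pair of characters (1↔2, 3↔4, ...), then reverse the string.
So "sampler" becomes "rlempsa".

rlempsa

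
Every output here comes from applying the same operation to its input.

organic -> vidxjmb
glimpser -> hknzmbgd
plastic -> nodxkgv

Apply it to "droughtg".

Each output is the input with this applied: shift every letter 5 places backward in the alphabet (wrapping around), then move the first 3 characters to the end (rotate left by 3).
"droughtg" → "pbcobymj".

pbcobymj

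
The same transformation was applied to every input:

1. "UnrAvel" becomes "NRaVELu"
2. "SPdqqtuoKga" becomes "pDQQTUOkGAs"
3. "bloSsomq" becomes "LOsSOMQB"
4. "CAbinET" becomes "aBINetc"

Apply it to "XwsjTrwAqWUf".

The pattern: move the first character to the end, then flip the case of every letter.
For "XwsjTrwAqWUf", step one produces "wsjTrwAqWUfX"; step two turns that into "WSJtRWaQwuFx".
(Check on "bloSsomq": → "loSsomqb" → "LOsSOMQB" ✓)

WSJtRWaQwuFx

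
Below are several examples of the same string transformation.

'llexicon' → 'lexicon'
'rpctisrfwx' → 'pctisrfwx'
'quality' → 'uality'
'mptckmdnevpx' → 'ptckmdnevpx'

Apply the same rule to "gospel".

The transformation: delete the first character.
So "gospel" becomes "ospel".

ospel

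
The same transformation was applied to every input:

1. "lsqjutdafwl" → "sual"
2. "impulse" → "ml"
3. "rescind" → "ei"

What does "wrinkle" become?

Looking at the pairs, the operation is to keep one character in every 3, starting at position 2 (positions 2nd, 5th, 8th, ...).
Applying that to "wrinkle" gives "rk".

rk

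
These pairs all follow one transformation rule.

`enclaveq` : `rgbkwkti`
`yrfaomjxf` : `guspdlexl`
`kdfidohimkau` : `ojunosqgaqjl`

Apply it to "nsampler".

svrkxtyg

Rule — shift every letter 6 places forward in the alphabet (wrapping around), then move the first 3 characters to the end (rotate left by 3).
"nsampler" → "tygsvrkx" → "svrkxtyg".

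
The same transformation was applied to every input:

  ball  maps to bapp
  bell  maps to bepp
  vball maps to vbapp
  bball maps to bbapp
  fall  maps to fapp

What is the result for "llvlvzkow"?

ppvpvzkow

The pattern: replace every "l" with "p".
Doing the same to "llvlvzkow": "ppvpvzkow".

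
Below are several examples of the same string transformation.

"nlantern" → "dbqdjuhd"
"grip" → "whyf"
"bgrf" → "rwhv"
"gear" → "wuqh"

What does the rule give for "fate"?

vqju

In each case the input is transformed by: shift every letter 10 places backward in the alphabet (wrapping around).
On "fate" that produces "vqju".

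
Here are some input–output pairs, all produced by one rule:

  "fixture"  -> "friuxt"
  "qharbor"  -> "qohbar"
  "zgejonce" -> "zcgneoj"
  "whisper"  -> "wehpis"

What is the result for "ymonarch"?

ycmroan

The transformation: delete the last character, then take characters alternately from the front and the back (1st, last, 2nd, 2nd-last, ...).
For "ymonarch", step one produces "ymonarc"; step two turns that into "ycmroan".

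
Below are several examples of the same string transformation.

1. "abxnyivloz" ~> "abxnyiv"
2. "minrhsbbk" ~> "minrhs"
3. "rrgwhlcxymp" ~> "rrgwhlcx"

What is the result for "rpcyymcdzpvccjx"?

In each case the input is transformed by: delete the last 3 characters.
For "rpcyymcdzpvccjx" the result is "rpcyymcdzpvc".

rpcyymcdzpvc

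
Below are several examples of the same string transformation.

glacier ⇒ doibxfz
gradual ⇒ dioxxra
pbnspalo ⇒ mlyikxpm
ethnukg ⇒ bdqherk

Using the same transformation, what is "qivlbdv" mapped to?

Rule — shift every letter 3 places backward in the alphabet (wrapping around), then take characters alternately from the front and the back (1st, last, 2nd, 2nd-last, ...).
"qivlbdv" → "nfsiyas" → "nsfasyi".

nsfasyi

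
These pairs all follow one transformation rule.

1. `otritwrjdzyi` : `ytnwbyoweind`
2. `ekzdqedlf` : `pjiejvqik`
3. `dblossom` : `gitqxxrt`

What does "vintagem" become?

nayslfrj

Each output is the input with this applied: swap each adjacent pair of characters (1↔2, 3↔4, ...), then shift every letter 5 places forward in the alphabet (wrapping around).
Applying both steps to "vintagem": "ivtngame", then "nayslfrj".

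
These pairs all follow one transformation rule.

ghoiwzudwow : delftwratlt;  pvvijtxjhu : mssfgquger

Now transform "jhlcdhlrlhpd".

geizaeioiema

In each case the input is transformed by: shift every letter 3 places backward in the alphabet (wrapping around).
For "jhlcdhlrlhpd" the result is "geizaeioiema".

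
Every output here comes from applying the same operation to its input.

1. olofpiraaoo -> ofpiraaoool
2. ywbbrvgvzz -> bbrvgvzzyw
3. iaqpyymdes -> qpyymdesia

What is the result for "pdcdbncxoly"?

cdbncxolypd

Each output is the input with this applied: move the first 2 characters to the end (rotate left by 2).
Applying that to "pdcdbncxoly" gives "cdbncxolypd".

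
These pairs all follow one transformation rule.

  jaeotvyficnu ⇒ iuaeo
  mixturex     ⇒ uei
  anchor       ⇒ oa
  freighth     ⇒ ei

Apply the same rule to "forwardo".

aoo

The transformation: swap the front and back halves of the string, then keep only the vowels.
"forwardo" → "ardoforw" → "aoo".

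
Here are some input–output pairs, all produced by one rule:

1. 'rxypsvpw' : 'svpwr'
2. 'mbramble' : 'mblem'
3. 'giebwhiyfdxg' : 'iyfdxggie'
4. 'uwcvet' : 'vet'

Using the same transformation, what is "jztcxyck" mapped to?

Each output is the input with this applied: swap the front and back halves of the string, then delete the last 3 characters.
For "jztcxyck", step one produces "xyckjztc"; step two turns that into "xyckj".
(Check on "giebwhiyfdxg": → "iyfdxggiebwh" → "iyfdxggie" ✓)

xyckj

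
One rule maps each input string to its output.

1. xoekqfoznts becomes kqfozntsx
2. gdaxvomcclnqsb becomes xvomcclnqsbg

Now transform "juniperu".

iperuj

The pattern: move the first character to the end, then delete the first 2 characters.
Starting from "juniperu": after the first operation, "uniperuj"; after the second, "iperuj".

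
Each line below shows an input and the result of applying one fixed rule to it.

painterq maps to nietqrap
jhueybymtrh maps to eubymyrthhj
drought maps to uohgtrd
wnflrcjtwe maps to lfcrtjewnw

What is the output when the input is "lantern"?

tnrenal

The rule is to swap each adjacent pair of characters (1↔2, 3↔4, ...), then move the first 2 characters to the end (rotate left by 2).
Applying both steps to "lantern": "altnren", then "tnrenal".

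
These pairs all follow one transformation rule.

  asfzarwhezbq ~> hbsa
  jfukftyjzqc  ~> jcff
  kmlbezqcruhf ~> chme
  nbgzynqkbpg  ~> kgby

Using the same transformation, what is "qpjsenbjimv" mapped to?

jvpe

Looking at the pairs, the operation is to keep one character in every 3, starting at position 2 (positions 2nd, 5th, 8th, ...), then move the last 2 characters to the front (rotate right by 2).
"qpjsenbjimv" → "pejv" → "jvpe".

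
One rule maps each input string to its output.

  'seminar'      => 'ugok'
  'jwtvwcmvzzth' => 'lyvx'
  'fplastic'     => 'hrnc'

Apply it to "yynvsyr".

Rule — shift every letter 2 places forward in the alphabet (wrapping around), then keep only the first 4 characters.
"yynvsyr" → "aapx".

aapx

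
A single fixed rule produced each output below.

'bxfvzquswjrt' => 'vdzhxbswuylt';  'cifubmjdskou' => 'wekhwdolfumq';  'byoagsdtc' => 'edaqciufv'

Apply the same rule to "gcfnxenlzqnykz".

biehpzgpnbspam

Each output is the input with this applied: shift every letter 2 places forward in the alphabet (wrapping around), then move the last character to the front.
On "gcfnxenlzqnykz": the first step gives "iehpzgpnbspamb", and the second then gives "biehpzgpnbspam".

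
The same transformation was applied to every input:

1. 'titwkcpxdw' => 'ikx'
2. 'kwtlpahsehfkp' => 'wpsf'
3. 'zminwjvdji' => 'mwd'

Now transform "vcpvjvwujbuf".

cjuu

Rule — keep one character in every 3, starting at position 2 (positions 2nd, 5th, 8th, ...).
For "vcpvjvwujbuf" the result is "cjuu".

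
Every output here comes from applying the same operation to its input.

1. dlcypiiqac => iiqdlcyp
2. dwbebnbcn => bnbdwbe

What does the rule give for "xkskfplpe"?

Looking at the pairs, the operation is to delete the last 2 characters, then move the last 3 characters to the front (rotate right by 3).
Doing the same to "xkskfplpe": "fplxksk".

fplxksk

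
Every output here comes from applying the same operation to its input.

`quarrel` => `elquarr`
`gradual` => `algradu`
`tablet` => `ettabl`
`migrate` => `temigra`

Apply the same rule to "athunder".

erathund

The rule is to move the last 2 characters to the front (rotate right by 2).
Applying that to "athunder" gives "erathund".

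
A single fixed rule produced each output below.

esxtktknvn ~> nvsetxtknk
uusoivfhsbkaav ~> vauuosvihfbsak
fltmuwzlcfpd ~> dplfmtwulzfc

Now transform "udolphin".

nidulohp

The transformation: move the last 2 characters to the front (rotate right by 2), then swap each adjacent pair of characters (1↔2, 3↔4, ...).
Starting from "udolphin": after the first operation, "inudolph"; after the second, "nidulohp".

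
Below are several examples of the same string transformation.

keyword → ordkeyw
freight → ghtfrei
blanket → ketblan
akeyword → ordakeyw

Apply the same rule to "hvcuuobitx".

What's happening: move the last 3 characters to the front (rotate right by 3).
On "hvcuuobitx" that produces "itxhvcuuob".

itxhvcuuob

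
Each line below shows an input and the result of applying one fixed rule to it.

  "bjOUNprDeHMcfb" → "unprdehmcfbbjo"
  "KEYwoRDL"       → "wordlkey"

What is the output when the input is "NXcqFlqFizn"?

Rule — move the first 3 characters to the end (rotate left by 3), then convert every letter to lowercase.
So "NXcqFlqFizn" becomes "qflqfiznnxc".
(Check on "bjOUNprDeHMcfb": → "UNprDeHMcfbbjO" → "unprdehmcfbbjo" ✓)

qflqfiznnxc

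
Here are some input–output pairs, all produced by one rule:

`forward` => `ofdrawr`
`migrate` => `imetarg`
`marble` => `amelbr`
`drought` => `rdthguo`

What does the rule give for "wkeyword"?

kwdrowye

The pattern: move the first 2 characters to the end (rotate left by 2), then reverse the string.
Applying both steps to "wkeyword": "eywordwk", then "kwdrowye".
(Check on "marble": → "rblema" → "amelbr" ✓)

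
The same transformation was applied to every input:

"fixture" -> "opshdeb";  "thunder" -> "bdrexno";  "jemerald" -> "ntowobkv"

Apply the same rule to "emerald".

nowobkv

Each output is the input with this applied: shift every letter 10 places forward in the alphabet (wrapping around), then move the last character to the front.
On "emerald" that produces "nowobkv".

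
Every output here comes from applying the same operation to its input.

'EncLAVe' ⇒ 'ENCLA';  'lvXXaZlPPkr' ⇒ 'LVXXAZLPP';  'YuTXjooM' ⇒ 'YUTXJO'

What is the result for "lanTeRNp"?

The transformation: delete the last 2 characters, then convert every letter to uppercase.
Starting from "lanTeRNp": after the first operation, "lanTeR"; after the second, "LANTER".

LANTER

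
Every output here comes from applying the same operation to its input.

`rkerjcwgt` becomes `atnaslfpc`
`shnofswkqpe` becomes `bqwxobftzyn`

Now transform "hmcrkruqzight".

Rule — shift every letter 9 places forward in the alphabet (wrapping around).
On "hmcrkruqzight" that produces "qvlatadzirpqc".

qvlatadzirpqc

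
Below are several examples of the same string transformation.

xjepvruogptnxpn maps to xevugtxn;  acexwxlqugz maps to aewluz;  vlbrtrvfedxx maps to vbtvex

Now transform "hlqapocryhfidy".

hqpcyfd

The rule is to keep every other character starting from the first (positions 1st, 3rd, 5th, ...).
For "hlqapocryhfidy" the result is "hqpcyfd".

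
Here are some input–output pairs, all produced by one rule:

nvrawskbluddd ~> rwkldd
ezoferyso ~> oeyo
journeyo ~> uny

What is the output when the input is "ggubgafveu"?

ugfe

The transformation: delete the first 2 characters, then keep every other character starting from the first (positions 1st, 3rd, 5th, ...).
Working it through for "ggubgafveu": intermediate "ubgafveu", final "ugfe".
(Check on "ezoferyso": → "oferyso" → "oeyo" ✓)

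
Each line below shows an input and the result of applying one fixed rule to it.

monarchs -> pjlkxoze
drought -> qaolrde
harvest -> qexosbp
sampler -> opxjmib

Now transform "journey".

vglrokb

Each output is the input with this applied: shift every letter 3 places backward in the alphabet (wrapping around), then move the last character to the front.
Starting from "journey": after the first operation, "glrokbv"; after the second, "vglrokb".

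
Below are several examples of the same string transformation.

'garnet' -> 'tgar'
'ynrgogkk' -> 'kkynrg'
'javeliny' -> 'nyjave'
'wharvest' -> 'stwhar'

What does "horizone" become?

nehori

In each case the input is transformed by: swap the front and back halves of the string, then delete the first 2 characters.
On "horizone": the first step gives "zonehori", and the second then gives "nehori".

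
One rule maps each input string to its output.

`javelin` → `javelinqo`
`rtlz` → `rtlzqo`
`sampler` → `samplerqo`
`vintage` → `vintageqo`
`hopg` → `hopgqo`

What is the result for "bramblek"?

bramblekqo

Each output is the input with this applied: append "qo".
So "bramblek" becomes "bramblekqo".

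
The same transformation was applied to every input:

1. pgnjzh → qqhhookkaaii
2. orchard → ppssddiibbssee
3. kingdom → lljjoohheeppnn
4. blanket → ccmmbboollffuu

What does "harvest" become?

Looking at the pairs, the operation is to shift every letter 1 place forward in the alphabet (wrapping around), then double every character.
Working it through for "harvest": intermediate "ibswftu", final "iibbsswwffttuu".
(Check on "pgnjzh": → "qhokai" → "qqhhookkaaii" ✓)

iibbsswwffttuu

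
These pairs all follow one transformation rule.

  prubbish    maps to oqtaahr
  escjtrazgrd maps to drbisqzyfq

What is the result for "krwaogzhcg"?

The rule is to delete the last character, then shift every letter 1 place backward in the alphabet (wrapping around).
On "krwaogzhcg": the first step gives "krwaogzhc", and the second then gives "jqvznfygb".

jqvznfygb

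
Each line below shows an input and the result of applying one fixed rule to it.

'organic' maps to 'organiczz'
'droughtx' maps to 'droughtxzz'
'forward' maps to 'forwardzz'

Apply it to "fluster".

flusterzz

Each output is the input with this applied: append "zz".
Doing the same to "fluster": "flusterzz".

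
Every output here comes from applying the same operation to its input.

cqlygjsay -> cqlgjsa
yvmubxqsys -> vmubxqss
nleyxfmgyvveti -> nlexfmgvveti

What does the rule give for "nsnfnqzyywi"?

nsnfnqzwi

The transformation: remove every "y".
On "nsnfnqzyywi" that produces "nsnfnqzwi".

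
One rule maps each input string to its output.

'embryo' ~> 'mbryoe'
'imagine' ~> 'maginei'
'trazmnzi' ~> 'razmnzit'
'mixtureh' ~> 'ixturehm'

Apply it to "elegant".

legante

In each case the input is transformed by: move the first character to the end.
"elegant" → "legante".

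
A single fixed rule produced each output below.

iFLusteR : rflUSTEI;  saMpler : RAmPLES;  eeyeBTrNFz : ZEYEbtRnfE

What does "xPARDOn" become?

NpardoX

In each case the input is transformed by: flip the case of every letter, then swap the first and last characters.
"xPARDOn" → "XpardoN" → "NpardoX".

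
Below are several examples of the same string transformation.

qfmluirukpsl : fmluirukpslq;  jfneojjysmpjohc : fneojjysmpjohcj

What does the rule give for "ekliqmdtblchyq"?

kliqmdtblchyqe

In each case the input is transformed by: move the first character to the end.
For "ekliqmdtblchyq" the result is "kliqmdtblchyqe".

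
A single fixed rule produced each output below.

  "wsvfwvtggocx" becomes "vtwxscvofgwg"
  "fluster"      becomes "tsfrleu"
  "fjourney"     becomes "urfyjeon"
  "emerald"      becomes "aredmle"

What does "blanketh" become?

What's happening: take characters alternately from the front and the back (1st, last, 2nd, 2nd-last, ...), then move the last 2 characters to the front (rotate right by 2).
Applying both steps to "blanketh": "bhltaenk", then "nkbhltae".

nkbhltae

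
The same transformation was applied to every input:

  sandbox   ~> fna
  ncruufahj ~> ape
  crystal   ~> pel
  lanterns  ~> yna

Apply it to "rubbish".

In each case the input is transformed by: shift every letter 13 places forward in the alphabet (wrapping around) — i.e. ROT13, then keep only the first 3 characters.
Starting from "rubbish": after the first operation, "ehoovfu"; after the second, "eho".
(Check on "lanterns": → "ynagreaf" → "yna" ✓)

eho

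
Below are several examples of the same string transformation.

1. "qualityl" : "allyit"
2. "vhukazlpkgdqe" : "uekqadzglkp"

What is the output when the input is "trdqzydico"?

doqcziyd

The transformation: delete the first 2 characters, then take characters alternately from the front and the back (1st, last, 2nd, 2nd-last, ...).
Starting from "trdqzydico": after the first operation, "dqzydico"; after the second, "doqcziyd".
(Check on "qualityl": → "alityl" → "allyit" ✓)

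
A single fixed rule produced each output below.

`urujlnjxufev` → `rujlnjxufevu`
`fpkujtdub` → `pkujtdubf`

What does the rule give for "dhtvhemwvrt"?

htvhemwvrtd

The pattern: move the first character to the end.
For "dhtvhemwvrt" the result is "htvhemwvrtd".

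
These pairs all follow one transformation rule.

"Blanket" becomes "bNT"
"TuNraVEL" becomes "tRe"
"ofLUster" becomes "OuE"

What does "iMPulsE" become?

The pattern: keep one character in every 3, starting at position 1 (positions 1st, 4th, 7th, ...), then flip the case of every letter.
Working it through for "iMPulsE": intermediate "iuE", final "IUe".

IUe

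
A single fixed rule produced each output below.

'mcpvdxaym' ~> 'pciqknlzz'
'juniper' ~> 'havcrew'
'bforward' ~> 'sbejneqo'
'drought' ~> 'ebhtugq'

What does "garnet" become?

neargt

The transformation: shift every letter 13 places forward in the alphabet (wrapping around) — i.e. ROT13, then move the first character to the end.
For "garnet", step one produces "tnearg"; step two turns that into "neargt".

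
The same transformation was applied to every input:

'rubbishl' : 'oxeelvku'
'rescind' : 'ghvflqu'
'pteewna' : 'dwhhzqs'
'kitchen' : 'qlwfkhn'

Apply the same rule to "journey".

In each case the input is transformed by: shift every letter 3 places forward in the alphabet (wrapping around), then swap the first and last characters.
On "journey": the first step gives "mrxuqhb", and the second then gives "brxuqhm".

brxuqhm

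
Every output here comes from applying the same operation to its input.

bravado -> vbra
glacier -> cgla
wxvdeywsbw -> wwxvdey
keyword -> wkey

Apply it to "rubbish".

The rule is to delete the last 3 characters, then move the last character to the front.
"rubbish" → "rubb" → "brub".

brub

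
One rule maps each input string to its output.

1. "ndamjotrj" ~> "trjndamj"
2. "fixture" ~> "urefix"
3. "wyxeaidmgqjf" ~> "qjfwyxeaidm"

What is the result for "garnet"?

The transformation: move the last 3 characters to the front (rotate right by 3), then delete the last character.
"garnet" → "netgar" → "netga".

netga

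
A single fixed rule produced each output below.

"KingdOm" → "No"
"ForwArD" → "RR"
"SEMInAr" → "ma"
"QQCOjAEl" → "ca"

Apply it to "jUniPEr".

Rule — flip the case of every letter, then keep one character in every 3, starting at position 3 (positions 3rd, 6th, 9th, ...).
On "jUniPEr" that produces "Ne".

Ne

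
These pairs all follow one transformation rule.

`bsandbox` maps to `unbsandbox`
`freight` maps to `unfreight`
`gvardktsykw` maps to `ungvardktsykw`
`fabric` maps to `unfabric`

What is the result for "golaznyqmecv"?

ungolaznyqmecv

Each output is the input with this applied: prepend "un".
On "golaznyqmecv" that produces "ungolaznyqmecv".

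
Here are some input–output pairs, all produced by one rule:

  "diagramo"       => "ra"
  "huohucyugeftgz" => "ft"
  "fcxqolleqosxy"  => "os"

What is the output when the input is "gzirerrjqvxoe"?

vx

The pattern: move the last 2 characters to the front (rotate right by 2), then keep only the last 2 characters.
So "gzirerrjqvxoe" becomes "vx".
(Check on "diagramo": → "modiagra" → "ra" ✓)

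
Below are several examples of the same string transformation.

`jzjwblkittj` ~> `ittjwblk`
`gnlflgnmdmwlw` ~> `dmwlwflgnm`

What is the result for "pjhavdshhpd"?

The pattern: delete the first 3 characters, then swap the front and back halves of the string.
Starting from "pjhavdshhpd": after the first operation, "avdshhpd"; after the second, "hhpdavds".

hhpdavds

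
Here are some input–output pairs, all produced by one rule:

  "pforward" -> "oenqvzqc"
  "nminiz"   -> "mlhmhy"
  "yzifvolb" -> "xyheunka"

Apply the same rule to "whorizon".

The pattern: shift every letter 1 place backward in the alphabet (wrapping around).
So "whorizon" becomes "vgnqhynm".

vgnqhynm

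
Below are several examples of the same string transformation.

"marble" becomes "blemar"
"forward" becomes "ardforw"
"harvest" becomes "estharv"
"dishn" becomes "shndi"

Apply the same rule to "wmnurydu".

yduwmnur

The transformation: move the last 3 characters to the front (rotate right by 3).
For "wmnurydu" the result is "yduwmnur".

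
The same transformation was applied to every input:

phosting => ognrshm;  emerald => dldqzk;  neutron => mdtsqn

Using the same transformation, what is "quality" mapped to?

ptzkhs

What's happening: delete the last character, then shift every letter 1 place backward in the alphabet (wrapping around).
Working it through for "quality": intermediate "qualit", final "ptzkhs".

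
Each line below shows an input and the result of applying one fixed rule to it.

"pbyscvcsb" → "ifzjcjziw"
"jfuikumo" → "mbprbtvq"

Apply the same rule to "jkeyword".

rlfdvykq

The rule is to move the first character to the end, then shift every letter 7 places forward in the alphabet (wrapping around).
For "jkeyword", step one produces "keywordj"; step two turns that into "rlfdvykq".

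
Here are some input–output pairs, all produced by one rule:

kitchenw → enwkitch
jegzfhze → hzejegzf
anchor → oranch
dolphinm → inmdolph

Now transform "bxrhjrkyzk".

What's happening: move the first character to the end, then swap the front and back halves of the string.
For "bxrhjrkyzk" the result is "kyzkbxrhjr".
(Check on "dolphinm": → "olphinmd" → "inmdolph" ✓)

kyzkbxrhjr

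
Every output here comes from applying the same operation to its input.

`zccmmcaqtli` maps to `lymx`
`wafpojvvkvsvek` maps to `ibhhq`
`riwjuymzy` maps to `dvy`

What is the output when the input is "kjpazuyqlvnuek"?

wmkhq

The transformation: shift every letter 12 places forward in the alphabet (wrapping around), then keep one character in every 3, starting at position 1 (positions 1st, 4th, 7th, ...).
For "kjpazuyqlvnuek" the result is "wmkhq".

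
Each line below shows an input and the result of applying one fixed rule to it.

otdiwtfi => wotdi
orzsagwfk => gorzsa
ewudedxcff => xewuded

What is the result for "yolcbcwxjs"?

wyolcbc

The transformation: delete the last 3 characters, then move the last character to the front.
Starting from "yolcbcwxjs": after the first operation, "yolcbcw"; after the second, "wyolcbc".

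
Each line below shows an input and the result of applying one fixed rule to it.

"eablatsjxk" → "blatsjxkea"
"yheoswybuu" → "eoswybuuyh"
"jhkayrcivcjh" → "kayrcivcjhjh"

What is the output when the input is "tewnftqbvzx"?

Looking at the pairs, the operation is to move the first 2 characters to the end (rotate left by 2).
So "tewnftqbvzx" becomes "wnftqbvzxte".

wnftqbvzxte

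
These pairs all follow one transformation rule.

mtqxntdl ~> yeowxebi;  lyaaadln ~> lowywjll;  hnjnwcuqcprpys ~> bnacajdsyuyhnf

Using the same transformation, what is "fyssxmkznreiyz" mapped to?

kycptjkqjddixv

In each case the input is transformed by: swap the front and back halves of the string, then shift every letter 11 places forward in the alphabet (wrapping around).
Doing the same to "fyssxmkznreiyz": "kycptjkqjddixv".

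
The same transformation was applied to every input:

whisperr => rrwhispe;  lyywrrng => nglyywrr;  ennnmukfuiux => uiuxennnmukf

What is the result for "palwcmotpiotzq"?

Rule — move the first 2 characters to the end (rotate left by 2), then swap the front and back halves of the string.
For "palwcmotpiotzq", step one produces "lwcmotpiotzqpa"; step two turns that into "iotzqpalwcmotp".
(Check on "whisperr": → "isperrwh" → "rrwhispe" ✓)

iotzqpalwcmotp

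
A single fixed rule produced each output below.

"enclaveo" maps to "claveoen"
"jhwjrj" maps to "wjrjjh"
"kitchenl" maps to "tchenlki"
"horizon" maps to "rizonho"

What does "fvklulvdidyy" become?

klulvdidyyfv

What's happening: move the first 2 characters to the end (rotate left by 2).
On "fvklulvdidyy" that produces "klulvdidyyfv".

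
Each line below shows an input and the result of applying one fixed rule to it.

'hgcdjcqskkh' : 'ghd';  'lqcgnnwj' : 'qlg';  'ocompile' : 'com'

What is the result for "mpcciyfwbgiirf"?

pmc

The transformation: swap each adjacent pair of characters (1↔2, 3↔4, ...), then keep only the first 3 characters.
For "mpcciyfwbgiirf", step one produces "pmccyiwfgbiifr"; step two turns that into "pmc".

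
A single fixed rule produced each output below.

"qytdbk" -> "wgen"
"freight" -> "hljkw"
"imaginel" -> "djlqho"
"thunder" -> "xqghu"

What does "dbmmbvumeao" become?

What's happening: shift every letter 3 places forward in the alphabet (wrapping around), then delete the first 2 characters.
Applying both steps to "dbmmbvumeao": "geppeyxphdr", then "ppeyxphdr".

ppeyxphdr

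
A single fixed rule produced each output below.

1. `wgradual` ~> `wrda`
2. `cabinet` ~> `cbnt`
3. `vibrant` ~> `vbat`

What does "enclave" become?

What's happening: keep every other character starting from the first (positions 1st, 3rd, 5th, ...).
So "enclave" becomes "ecae".

ecae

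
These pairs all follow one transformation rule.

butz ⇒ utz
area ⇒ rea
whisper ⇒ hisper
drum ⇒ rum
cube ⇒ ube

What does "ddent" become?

The transformation: delete the first character.
So "ddent" becomes "dent".

dent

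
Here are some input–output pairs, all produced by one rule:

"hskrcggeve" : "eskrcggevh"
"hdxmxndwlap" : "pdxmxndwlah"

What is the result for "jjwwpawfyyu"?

What's happening: swap the first and last characters.
So "jjwwpawfyyu" becomes "ujwwpawfyyj".

ujwwpawfyyj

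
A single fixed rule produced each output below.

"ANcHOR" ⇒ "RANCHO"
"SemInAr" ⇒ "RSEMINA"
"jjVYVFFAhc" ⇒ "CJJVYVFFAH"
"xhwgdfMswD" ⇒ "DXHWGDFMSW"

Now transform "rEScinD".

What's happening: move the last character to the front, then convert every letter to uppercase.
"rEScinD" → "DrEScin" → "DRESCIN".

DRESCIN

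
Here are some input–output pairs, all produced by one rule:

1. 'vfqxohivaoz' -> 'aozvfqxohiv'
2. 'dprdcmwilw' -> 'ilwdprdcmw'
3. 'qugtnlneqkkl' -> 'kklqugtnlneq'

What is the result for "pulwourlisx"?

isxpulwourl

Looking at the pairs, the operation is to move the last 3 characters to the front (rotate right by 3).
Applying that to "pulwourlisx" gives "isxpulwourl".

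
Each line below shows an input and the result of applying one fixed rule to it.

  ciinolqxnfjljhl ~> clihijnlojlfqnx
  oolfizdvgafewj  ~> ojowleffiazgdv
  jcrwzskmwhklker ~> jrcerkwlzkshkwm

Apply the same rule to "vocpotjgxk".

What's happening: take characters alternately from the front and the back (1st, last, 2nd, 2nd-last, ...).
Doing the same to "vocpotjgxk": "vkoxcgpjot".

vkoxcgpjot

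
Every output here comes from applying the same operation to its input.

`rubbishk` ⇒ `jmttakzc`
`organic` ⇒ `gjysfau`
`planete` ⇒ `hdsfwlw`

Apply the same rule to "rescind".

The transformation: shift every letter 8 places backward in the alphabet (wrapping around).
"rescind" → "jwkuafv".

jwkuafv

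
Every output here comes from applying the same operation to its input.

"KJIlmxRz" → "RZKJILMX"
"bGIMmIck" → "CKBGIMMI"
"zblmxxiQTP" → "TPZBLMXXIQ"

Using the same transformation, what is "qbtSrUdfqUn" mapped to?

UNQBTSRUDFQ

The rule is to move the last 2 characters to the front (rotate right by 2), then convert every letter to uppercase.
"qbtSrUdfqUn" → "UnqbtSrUdfq" → "UNQBTSRUDFQ".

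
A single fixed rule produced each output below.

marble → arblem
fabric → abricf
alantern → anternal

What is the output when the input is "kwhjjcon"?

Rule — swap the front and back halves of the string, then move the last 2 characters to the front (rotate right by 2).
Applying both steps to "kwhjjcon": "jconkwhj", then "hjjconkw".

hjjconkw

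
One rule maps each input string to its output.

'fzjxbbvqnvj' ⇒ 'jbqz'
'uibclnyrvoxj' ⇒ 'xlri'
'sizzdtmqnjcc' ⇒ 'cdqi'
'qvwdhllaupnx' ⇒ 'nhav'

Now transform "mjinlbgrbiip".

ilrj

The pattern: keep one character in every 3, starting at position 2 (positions 2nd, 5th, 8th, ...), then swap the first and last characters.
Starting from "mjinlbgrbiip": after the first operation, "jlri"; after the second, "ilrj".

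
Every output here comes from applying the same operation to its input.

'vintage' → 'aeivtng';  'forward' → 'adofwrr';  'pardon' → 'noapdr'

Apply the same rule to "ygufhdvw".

In each case the input is transformed by: swap each adjacent pair of characters (1↔2, 3↔4, ...), then move the last 2 characters to the front (rotate right by 2).
For "ygufhdvw", step one produces "gyfudhwv"; step two turns that into "wvgyfudh".

wvgyfudh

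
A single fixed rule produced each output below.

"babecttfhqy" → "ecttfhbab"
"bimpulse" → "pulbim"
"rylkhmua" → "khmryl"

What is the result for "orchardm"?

Looking at the pairs, the operation is to delete the last 2 characters, then move the first 3 characters to the end (rotate left by 3).
For "orchardm", step one produces "orchar"; step two turns that into "harorc".
(Check on "rylkhmua": → "rylkhm" → "khmryl" ✓)

harorc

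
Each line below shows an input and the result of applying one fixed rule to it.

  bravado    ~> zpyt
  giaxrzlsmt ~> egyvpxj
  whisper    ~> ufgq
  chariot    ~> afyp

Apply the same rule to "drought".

bpms

What's happening: shift every letter 2 places backward in the alphabet (wrapping around), then delete the last 3 characters.
On "drought": the first step gives "bpmsefr", and the second then gives "bpms".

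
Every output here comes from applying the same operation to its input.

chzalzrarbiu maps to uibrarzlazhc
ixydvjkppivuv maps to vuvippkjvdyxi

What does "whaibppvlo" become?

olvppbiahw

Each output is the input with this applied: reverse the string.
Applying that to "whaibppvlo" gives "olvppbiahw".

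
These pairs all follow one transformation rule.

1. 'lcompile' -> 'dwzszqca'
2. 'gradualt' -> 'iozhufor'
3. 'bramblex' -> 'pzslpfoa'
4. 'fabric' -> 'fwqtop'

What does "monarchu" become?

fqviacbo

The pattern: shift every letter 12 places backward in the alphabet (wrapping around), then swap the front and back halves of the string.
On "monarchu" that produces "fqviacbo".
(Check on "gradualt": → "uforiozh" → "iozhufor" ✓)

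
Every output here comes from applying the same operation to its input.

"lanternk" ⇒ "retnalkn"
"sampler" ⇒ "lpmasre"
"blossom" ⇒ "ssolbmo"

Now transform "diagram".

In each case the input is transformed by: reverse the string, then move the first 2 characters to the end (rotate left by 2).
For "diagram" the result is "rgaidma".

rgaidma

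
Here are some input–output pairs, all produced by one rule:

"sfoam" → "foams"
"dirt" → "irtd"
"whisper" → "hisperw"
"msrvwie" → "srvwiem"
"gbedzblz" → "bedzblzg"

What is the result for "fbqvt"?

bqvtf

Rule — move the first character to the end.
So "fbqvt" becomes "bqvtf".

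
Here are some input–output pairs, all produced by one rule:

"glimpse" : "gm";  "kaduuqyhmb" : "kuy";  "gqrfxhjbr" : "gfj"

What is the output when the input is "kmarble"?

kr

Rule — move the last character to the front, then keep one character in every 3, starting at position 2 (positions 2nd, 5th, 8th, ...).
"kmarble" → "ekmarbl" → "kr".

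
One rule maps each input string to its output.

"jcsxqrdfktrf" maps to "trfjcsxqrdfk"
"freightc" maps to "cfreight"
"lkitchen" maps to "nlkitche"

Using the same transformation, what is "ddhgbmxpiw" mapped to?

iwddhgbmxp

The transformation: move the first 3 characters to the end (rotate left by 3), then swap the front and back halves of the string.
For "ddhgbmxpiw" the result is "iwddhgbmxp".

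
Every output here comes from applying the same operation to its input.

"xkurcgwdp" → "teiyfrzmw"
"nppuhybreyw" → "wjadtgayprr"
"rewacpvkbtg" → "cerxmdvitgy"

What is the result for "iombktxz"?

dmvzbkqo

The rule is to move the first 3 characters to the end (rotate left by 3), then shift every letter 2 places forward in the alphabet (wrapping around).
Applying both steps to "iombktxz": "bktxziom", then "dmvzbkqo".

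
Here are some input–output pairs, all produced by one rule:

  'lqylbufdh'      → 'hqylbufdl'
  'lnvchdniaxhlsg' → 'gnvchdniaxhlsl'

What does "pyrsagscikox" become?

xyrsagscikop

Each output is the input with this applied: swap the first and last characters.
"pyrsagscikox" → "xyrsagscikop".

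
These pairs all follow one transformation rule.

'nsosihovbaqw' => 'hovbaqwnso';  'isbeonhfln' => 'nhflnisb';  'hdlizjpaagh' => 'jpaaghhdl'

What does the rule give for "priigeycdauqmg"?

The pattern: move the first 3 characters to the end (rotate left by 3), then delete the first 2 characters.
"priigeycdauqmg" → "eycdauqmgpri".

eycdauqmgpri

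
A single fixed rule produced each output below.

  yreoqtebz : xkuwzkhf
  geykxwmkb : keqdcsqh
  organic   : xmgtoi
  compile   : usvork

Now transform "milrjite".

orxpozk

Looking at the pairs, the operation is to shift every letter 6 places forward in the alphabet (wrapping around), then delete the first character.
Starting from "milrjite": after the first operation, "sorxpozk"; after the second, "orxpozk".
(Check on "compile": → "iusvork" → "usvork" ✓)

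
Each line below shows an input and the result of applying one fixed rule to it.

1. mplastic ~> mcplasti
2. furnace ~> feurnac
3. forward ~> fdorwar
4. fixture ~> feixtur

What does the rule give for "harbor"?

What's happening: swap the first and last characters, then move the last character to the front.
Applying that to "harbor" gives "hrarbo".

hrarbo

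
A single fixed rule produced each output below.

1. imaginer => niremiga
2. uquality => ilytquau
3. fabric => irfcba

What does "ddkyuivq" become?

iuqvddyk

Each output is the input with this applied: swap the front and back halves of the string, then swap each adjacent pair of characters (1↔2, 3↔4, ...).
On "ddkyuivq": the first step gives "uivqddky", and the second then gives "iuqvddyk".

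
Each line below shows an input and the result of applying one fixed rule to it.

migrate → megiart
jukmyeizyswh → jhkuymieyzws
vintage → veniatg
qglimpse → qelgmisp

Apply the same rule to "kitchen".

The rule is to move the last character to the front, then swap each adjacent pair of characters (1↔2, 3↔4, ...).
"kitchen" → "kntihce".

kntihce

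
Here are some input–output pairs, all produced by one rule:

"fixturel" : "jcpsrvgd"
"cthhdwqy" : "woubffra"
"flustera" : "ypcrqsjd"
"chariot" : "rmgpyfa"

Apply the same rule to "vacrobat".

ryzmpayt

In each case the input is transformed by: reverse the string, then shift every letter 2 places backward in the alphabet (wrapping around).
"vacrobat" → "ryzmpayt".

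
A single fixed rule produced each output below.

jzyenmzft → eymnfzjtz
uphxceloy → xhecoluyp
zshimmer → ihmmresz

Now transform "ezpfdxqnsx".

fpxdnqxsze

The pattern: move the first 2 characters to the end (rotate left by 2), then swap each adjacent pair of characters (1↔2, 3↔4, ...).
Working it through for "ezpfdxqnsx": intermediate "pfdxqnsxez", final "fpxdnqxsze".
(Check on "uphxceloy": → "hxceloyup" → "xhecoluyp" ✓)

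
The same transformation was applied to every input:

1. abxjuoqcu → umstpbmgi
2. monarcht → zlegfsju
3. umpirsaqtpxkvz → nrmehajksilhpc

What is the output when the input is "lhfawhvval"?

The pattern: move the last 2 characters to the front (rotate right by 2), then shift every letter 8 places backward in the alphabet (wrapping around).
"lhfawhvval" → "sddzxsoznn".
(Check on "umpirsaqtpxkvz": → "vzumpirsaqtpxk" → "nrmehajksilhpc" ✓)

sddzxsoznn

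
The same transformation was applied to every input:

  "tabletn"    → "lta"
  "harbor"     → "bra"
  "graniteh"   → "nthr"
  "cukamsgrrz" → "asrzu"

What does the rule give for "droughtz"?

uhzr

Rule — keep every other character starting from the second (positions 2nd, 4th, 6th, ...), then move the first character to the end.
For "droughtz", step one produces "ruhz"; step two turns that into "uhzr".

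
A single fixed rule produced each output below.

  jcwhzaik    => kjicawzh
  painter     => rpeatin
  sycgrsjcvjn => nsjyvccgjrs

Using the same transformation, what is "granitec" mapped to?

cgertain

Rule — take characters alternately from the front and the back (1st, last, 2nd, 2nd-last, ...), then swap each adjacent pair of characters (1↔2, 3↔4, ...).
Starting from "granitec": after the first operation, "gcreatni"; after the second, "cgertain".
(Check on "sycgrsjcvjn": → "snyjcvgcrjs" → "nsjyvccgjrs" ✓)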